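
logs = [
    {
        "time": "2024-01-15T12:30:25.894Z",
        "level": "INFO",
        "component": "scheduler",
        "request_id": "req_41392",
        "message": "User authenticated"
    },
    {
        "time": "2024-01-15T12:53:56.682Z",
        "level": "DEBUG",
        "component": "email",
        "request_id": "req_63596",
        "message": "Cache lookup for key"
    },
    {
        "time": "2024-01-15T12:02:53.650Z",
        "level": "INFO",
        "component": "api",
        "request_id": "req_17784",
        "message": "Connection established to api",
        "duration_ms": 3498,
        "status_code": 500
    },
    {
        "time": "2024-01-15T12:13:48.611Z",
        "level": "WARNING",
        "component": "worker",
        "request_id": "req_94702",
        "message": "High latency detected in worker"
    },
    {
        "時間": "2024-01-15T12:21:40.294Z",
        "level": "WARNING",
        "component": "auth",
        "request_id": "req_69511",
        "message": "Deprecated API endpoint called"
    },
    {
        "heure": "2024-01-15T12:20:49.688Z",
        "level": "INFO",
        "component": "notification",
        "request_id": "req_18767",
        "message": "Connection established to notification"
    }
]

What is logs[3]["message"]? "High latency detected in worker"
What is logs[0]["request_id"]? "req_41392"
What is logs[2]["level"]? "INFO"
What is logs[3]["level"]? "WARNING"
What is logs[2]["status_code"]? 500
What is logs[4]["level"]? "WARNING"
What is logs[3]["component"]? "worker"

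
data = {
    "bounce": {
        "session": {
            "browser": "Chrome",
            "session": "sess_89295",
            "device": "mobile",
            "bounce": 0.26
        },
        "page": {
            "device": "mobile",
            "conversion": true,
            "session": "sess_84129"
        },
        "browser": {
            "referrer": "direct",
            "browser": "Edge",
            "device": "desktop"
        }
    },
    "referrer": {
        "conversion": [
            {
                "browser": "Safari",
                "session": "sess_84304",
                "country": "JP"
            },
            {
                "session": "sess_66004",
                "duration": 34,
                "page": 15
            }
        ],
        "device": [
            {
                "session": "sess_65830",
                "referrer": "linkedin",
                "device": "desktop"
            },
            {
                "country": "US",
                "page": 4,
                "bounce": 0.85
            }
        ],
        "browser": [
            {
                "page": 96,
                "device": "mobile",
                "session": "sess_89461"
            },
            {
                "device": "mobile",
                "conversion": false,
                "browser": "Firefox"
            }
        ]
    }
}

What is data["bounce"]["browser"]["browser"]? "Edge"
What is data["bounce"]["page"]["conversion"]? True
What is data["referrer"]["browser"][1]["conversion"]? False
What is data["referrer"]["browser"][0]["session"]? "sess_89461"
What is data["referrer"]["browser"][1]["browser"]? "Firefox"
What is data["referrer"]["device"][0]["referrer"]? "linkedin"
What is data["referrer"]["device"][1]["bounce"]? 0.85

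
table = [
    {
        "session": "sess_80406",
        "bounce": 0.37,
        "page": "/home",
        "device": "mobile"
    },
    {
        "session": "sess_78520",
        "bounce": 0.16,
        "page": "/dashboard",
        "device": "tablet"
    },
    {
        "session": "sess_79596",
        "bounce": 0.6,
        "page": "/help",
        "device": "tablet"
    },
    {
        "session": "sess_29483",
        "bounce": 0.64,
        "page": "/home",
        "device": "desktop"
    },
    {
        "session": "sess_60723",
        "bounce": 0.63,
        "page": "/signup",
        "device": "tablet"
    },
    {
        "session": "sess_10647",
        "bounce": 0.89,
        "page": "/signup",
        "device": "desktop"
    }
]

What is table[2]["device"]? "tablet"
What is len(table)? 6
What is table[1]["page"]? "/dashboard"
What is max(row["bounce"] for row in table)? 0.89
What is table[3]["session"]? "sess_29483"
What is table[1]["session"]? "sess_78520"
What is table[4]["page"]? "/signup"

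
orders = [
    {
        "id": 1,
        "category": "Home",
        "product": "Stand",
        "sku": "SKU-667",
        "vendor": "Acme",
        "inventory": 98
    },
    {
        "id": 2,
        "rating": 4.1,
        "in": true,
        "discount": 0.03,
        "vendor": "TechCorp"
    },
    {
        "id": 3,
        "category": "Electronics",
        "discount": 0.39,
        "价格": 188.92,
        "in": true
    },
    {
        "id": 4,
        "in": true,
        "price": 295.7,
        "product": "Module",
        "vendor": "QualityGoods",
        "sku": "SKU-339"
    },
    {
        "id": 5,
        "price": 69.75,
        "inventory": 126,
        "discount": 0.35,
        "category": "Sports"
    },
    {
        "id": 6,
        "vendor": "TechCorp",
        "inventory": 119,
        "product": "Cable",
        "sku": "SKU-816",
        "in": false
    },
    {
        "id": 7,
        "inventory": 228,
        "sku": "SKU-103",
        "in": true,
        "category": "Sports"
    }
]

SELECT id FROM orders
[1, 2, 3, 4, 5, 6, 7]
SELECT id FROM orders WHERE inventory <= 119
[1, 6]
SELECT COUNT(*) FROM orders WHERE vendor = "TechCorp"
2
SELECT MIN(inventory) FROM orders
98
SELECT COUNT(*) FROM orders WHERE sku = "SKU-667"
1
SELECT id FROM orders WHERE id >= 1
[1, 2, 3, 4, 5, 6, 7]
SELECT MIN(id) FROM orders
1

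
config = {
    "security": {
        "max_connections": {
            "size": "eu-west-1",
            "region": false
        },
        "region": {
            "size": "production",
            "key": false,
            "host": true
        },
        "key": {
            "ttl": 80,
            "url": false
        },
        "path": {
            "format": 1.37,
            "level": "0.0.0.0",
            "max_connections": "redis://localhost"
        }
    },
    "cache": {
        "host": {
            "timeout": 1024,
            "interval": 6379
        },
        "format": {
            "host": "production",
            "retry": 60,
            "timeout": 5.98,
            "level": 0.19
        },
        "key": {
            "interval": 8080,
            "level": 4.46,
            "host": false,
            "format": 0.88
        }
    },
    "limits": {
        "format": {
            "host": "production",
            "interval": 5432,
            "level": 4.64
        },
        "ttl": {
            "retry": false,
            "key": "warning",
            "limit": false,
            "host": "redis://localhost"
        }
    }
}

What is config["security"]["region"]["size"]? "production"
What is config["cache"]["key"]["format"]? 0.88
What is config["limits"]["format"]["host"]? "production"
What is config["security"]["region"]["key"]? False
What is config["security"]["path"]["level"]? "0.0.0.0"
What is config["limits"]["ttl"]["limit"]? False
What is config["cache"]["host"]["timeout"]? 1024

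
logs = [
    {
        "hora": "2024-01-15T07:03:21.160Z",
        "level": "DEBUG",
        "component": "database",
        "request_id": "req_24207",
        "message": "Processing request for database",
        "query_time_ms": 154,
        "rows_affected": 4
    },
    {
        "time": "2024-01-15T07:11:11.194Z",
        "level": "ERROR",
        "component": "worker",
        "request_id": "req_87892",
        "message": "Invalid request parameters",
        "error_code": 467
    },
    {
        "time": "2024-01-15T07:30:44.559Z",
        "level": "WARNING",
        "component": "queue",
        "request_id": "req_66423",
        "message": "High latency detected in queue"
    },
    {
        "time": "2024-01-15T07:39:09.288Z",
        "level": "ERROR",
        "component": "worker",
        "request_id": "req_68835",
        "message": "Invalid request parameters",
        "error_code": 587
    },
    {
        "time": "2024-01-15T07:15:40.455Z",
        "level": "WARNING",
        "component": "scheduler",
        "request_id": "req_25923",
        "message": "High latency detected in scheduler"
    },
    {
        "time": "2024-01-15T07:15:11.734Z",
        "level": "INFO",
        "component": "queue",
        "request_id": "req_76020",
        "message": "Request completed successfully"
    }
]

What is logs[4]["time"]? "2024-01-15T07:15:40.455Z"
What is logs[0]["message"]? "Processing request for database"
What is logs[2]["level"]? "WARNING"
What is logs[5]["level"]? "INFO"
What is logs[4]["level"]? "WARNING"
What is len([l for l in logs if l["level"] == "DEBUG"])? 1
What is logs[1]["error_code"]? 467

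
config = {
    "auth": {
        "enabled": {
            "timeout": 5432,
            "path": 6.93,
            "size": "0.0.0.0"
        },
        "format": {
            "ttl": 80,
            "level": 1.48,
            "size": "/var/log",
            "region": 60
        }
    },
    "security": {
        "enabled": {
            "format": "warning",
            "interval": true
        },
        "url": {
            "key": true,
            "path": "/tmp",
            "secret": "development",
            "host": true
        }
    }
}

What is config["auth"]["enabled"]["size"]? "0.0.0.0"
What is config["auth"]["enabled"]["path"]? 6.93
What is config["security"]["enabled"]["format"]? "warning"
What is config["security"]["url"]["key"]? True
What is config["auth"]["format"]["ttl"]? 80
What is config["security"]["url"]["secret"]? "development"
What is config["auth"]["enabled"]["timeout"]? 5432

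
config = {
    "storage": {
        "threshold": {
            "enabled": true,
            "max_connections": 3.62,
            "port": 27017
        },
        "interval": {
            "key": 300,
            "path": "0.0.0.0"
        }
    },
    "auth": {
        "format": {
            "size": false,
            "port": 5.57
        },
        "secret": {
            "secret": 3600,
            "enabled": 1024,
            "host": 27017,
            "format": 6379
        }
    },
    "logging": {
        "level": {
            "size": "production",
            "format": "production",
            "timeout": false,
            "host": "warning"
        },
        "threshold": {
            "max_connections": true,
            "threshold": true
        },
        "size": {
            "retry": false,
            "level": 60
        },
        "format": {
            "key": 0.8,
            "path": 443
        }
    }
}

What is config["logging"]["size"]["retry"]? False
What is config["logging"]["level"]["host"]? "warning"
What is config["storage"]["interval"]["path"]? "0.0.0.0"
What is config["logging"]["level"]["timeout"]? False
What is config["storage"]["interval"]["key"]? 300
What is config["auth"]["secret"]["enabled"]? 1024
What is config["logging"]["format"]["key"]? 0.8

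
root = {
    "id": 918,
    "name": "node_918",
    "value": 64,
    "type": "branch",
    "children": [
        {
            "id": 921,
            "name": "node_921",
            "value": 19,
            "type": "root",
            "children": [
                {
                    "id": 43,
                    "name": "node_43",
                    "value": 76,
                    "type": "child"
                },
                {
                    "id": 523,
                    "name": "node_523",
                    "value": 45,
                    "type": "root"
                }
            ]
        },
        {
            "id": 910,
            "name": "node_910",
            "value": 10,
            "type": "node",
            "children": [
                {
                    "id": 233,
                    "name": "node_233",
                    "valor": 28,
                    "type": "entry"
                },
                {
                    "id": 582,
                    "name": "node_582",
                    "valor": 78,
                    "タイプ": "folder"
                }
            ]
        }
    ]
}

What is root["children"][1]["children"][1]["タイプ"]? "folder"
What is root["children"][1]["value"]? 10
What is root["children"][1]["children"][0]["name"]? "node_233"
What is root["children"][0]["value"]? 19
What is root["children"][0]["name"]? "node_921"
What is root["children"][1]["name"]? "node_910"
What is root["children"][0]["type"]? "root"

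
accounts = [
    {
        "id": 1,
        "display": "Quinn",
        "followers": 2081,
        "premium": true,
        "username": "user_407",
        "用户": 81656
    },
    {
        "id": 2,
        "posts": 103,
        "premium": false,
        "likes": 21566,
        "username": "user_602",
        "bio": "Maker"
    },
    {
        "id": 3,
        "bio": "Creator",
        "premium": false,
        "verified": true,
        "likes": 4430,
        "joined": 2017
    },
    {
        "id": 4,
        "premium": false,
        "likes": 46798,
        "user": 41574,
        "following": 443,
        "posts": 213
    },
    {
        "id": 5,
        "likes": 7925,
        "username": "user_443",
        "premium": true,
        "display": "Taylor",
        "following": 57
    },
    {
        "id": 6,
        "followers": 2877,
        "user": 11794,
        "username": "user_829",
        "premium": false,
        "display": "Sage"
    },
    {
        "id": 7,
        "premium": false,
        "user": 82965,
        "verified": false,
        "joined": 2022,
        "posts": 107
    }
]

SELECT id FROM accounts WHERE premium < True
[2, 3, 4, 6, 7]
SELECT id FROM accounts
[1, 2, 3, 4, 5, 6, 7]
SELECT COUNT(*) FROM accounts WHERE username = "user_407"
1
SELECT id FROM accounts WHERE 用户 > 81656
[]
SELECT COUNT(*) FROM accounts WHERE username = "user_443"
1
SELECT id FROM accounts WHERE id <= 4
[1, 2, 3, 4]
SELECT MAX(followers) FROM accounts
2877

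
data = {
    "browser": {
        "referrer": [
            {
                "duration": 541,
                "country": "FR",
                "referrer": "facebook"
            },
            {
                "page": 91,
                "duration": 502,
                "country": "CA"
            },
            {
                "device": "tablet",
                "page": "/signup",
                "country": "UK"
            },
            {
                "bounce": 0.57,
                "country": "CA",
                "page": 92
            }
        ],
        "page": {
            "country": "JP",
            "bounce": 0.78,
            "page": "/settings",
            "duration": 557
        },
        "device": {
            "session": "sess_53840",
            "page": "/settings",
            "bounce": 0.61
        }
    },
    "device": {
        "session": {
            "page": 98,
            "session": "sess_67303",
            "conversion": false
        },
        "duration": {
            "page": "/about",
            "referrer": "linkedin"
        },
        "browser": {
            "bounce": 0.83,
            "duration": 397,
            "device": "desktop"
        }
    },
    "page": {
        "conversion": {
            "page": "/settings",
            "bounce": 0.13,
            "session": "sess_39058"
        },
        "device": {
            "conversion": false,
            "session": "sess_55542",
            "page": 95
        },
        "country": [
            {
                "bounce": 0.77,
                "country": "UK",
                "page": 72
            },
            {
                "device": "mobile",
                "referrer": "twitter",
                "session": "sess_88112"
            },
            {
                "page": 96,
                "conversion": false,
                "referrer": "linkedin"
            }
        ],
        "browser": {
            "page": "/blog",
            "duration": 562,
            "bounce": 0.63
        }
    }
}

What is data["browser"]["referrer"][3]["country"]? "CA"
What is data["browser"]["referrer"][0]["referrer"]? "facebook"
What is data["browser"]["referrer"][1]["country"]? "CA"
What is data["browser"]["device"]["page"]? "/settings"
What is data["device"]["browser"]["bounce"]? 0.83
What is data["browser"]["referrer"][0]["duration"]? 541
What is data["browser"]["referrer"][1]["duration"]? 502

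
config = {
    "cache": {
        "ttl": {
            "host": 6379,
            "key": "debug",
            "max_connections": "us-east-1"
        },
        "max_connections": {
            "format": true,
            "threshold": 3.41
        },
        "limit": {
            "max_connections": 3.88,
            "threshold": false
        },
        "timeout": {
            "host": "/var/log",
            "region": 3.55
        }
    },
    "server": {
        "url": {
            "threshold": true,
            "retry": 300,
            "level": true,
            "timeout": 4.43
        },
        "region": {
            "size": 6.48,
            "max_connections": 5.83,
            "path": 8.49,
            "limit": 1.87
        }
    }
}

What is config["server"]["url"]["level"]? True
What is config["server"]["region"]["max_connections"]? 5.83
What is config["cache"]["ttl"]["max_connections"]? "us-east-1"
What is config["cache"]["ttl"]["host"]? 6379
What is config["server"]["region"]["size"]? 6.48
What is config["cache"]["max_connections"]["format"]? True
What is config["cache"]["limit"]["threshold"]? False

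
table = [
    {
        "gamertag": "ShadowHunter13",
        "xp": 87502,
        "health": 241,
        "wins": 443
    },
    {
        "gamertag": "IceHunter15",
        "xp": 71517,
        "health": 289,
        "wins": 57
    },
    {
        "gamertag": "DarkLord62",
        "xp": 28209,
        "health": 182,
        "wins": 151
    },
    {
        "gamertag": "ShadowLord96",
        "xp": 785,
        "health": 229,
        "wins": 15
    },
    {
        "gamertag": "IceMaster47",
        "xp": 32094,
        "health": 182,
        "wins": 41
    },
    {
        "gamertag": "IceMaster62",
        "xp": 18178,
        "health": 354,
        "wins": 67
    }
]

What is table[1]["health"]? 289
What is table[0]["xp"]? 87502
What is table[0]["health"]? 241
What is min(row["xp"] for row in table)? 785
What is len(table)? 6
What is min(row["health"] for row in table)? 182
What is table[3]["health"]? 229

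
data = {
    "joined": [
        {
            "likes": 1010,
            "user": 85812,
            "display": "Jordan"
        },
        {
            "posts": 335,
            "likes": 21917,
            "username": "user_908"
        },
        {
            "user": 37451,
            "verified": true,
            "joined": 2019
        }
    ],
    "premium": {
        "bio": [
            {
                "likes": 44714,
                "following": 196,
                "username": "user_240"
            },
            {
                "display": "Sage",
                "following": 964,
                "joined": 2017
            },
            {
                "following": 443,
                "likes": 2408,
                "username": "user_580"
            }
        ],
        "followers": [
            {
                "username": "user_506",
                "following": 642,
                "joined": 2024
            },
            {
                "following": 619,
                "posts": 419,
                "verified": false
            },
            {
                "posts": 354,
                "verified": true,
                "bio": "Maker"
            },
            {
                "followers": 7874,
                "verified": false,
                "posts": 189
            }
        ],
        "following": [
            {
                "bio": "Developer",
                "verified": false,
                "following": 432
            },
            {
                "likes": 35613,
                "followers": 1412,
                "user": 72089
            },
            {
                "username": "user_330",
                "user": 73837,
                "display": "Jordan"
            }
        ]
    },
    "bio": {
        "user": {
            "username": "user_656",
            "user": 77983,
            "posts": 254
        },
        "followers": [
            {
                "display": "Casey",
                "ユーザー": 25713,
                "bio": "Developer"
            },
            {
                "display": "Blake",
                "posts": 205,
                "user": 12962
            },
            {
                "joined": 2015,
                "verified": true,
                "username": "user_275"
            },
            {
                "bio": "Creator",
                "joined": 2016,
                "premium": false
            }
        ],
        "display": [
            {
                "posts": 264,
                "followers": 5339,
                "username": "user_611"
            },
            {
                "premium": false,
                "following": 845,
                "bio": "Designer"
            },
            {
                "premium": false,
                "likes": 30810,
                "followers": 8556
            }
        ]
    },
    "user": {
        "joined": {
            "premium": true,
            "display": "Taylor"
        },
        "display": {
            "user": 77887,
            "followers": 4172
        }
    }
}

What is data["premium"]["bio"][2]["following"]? 443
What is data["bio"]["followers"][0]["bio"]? "Developer"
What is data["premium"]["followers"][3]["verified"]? False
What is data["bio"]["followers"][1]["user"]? 12962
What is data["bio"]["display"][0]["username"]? "user_611"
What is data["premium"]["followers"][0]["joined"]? 2024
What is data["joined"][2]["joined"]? 2019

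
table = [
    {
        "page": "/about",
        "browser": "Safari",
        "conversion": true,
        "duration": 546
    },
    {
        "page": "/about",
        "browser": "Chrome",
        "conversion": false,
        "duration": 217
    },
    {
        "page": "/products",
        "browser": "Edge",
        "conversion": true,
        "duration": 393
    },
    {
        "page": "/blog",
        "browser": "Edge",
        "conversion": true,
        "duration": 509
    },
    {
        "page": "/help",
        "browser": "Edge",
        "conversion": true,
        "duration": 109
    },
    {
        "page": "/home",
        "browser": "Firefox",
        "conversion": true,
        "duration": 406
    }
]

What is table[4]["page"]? "/help"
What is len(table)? 6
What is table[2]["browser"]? "Edge"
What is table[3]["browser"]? "Edge"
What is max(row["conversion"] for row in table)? True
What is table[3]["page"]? "/blog"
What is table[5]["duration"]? 406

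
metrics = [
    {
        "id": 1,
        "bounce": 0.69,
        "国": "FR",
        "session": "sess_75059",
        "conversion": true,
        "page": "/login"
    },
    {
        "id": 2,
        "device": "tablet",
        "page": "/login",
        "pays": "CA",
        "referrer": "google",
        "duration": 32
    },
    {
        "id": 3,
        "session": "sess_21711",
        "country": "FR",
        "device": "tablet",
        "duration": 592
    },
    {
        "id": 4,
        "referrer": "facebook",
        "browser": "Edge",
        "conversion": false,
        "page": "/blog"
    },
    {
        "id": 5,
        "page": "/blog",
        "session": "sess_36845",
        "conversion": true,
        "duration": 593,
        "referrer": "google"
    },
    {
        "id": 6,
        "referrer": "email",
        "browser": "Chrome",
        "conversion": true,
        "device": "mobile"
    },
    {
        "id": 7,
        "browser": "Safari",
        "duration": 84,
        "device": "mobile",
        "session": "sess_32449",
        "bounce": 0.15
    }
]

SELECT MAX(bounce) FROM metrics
0.69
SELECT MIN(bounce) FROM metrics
0.15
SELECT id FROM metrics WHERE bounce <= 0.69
[1, 7]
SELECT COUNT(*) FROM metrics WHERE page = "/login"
2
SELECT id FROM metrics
[1, 2, 3, 4, 5, 6, 7]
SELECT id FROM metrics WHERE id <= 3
[1, 2, 3]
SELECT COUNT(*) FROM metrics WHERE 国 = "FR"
1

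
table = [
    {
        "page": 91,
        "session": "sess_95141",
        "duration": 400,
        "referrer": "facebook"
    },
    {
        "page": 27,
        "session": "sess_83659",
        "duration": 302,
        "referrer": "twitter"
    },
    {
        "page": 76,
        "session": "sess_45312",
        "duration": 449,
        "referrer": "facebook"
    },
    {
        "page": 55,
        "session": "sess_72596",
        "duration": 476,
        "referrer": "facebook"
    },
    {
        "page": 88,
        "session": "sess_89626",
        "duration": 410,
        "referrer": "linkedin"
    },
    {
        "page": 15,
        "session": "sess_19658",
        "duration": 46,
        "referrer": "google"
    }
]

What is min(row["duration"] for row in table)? 46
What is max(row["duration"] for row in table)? 476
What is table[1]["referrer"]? "twitter"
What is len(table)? 6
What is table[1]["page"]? 27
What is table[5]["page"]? 15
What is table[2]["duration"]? 449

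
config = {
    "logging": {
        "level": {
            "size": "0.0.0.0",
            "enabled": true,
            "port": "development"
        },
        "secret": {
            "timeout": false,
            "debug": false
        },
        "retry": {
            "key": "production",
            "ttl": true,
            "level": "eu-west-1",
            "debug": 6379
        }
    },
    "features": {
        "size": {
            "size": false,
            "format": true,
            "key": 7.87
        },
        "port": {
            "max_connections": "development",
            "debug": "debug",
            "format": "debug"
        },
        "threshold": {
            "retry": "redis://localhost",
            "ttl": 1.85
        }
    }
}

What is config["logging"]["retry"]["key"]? "production"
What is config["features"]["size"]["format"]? True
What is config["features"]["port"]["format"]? "debug"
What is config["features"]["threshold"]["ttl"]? 1.85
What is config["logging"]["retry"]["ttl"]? True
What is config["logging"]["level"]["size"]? "0.0.0.0"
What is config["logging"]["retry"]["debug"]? 6379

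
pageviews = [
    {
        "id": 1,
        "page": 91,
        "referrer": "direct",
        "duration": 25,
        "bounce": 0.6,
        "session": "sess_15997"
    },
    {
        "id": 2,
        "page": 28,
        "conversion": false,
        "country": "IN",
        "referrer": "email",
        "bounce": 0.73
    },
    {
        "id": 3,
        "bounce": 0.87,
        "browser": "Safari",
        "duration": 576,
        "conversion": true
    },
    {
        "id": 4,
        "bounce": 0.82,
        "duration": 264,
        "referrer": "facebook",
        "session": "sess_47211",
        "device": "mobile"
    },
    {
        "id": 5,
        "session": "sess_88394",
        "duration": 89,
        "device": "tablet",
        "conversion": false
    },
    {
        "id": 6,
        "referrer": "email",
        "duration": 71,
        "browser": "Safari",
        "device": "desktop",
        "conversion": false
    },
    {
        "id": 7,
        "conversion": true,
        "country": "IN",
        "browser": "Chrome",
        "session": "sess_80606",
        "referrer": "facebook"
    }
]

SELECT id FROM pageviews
[1, 2, 3, 4, 5, 6, 7]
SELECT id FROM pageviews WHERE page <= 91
[1, 2]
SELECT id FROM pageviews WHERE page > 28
[1]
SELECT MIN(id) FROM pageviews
1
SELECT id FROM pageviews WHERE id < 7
[1, 2, 3, 4, 5, 6]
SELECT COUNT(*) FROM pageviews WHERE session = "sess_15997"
1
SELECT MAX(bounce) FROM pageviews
0.87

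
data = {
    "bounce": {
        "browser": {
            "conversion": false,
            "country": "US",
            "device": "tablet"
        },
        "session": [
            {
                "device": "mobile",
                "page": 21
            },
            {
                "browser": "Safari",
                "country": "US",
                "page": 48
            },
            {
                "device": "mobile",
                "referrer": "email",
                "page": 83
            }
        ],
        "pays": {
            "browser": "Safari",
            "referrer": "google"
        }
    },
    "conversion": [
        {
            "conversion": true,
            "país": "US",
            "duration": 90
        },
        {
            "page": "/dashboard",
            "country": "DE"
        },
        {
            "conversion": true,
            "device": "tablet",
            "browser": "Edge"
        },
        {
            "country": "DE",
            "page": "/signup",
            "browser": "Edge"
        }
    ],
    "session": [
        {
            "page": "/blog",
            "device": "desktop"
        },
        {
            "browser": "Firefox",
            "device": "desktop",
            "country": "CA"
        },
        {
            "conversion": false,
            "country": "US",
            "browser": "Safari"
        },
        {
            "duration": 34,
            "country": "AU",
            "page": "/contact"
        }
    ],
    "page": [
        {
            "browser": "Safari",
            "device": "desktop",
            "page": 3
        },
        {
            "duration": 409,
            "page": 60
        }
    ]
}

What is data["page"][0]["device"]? "desktop"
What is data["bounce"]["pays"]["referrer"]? "google"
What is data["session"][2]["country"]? "US"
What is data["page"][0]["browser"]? "Safari"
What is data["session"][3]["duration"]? 34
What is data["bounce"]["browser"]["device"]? "tablet"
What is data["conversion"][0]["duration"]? 90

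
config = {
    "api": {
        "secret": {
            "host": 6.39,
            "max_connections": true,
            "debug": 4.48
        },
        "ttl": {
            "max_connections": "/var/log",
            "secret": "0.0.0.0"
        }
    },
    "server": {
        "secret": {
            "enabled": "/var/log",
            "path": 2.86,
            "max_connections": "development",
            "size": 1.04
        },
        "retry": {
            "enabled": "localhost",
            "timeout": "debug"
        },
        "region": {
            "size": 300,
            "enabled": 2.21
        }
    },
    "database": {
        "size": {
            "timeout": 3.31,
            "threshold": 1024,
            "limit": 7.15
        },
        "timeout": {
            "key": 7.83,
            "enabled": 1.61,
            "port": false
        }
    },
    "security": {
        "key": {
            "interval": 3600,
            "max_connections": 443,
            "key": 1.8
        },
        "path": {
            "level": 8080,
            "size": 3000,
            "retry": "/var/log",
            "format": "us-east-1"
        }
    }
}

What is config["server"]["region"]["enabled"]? 2.21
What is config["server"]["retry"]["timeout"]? "debug"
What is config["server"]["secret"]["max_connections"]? "development"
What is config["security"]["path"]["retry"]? "/var/log"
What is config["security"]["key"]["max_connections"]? 443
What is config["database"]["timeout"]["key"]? 7.83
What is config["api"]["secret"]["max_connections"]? True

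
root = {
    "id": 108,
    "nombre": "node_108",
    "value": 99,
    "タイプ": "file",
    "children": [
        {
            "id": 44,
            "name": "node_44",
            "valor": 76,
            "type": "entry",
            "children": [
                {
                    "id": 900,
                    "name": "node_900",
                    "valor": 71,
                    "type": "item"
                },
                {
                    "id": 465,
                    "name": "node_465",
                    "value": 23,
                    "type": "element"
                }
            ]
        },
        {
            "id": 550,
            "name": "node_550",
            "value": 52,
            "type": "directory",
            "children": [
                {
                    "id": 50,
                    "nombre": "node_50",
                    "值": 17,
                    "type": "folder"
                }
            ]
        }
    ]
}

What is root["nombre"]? "node_108"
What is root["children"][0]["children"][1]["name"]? "node_465"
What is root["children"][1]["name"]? "node_550"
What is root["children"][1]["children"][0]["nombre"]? "node_50"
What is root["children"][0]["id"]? 44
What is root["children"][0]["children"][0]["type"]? "item"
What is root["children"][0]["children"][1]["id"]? 465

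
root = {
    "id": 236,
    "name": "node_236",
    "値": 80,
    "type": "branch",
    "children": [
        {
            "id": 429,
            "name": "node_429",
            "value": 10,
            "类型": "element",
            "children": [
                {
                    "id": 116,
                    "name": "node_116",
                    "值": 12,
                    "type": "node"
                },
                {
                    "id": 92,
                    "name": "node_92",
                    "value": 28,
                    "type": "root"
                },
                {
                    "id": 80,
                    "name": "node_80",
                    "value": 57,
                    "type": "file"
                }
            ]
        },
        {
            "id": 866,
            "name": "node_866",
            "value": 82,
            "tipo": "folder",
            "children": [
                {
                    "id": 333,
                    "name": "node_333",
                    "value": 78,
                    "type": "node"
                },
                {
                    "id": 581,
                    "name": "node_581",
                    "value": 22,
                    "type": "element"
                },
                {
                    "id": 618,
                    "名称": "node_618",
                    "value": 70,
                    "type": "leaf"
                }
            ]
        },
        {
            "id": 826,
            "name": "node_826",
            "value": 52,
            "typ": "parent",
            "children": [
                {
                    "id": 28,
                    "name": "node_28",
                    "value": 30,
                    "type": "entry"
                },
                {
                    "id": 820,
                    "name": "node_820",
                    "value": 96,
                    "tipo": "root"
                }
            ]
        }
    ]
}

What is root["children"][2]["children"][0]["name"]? "node_28"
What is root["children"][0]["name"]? "node_429"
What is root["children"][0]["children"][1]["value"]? 28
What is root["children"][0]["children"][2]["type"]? "file"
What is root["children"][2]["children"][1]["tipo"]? "root"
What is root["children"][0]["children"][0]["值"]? 12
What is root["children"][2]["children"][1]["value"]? 96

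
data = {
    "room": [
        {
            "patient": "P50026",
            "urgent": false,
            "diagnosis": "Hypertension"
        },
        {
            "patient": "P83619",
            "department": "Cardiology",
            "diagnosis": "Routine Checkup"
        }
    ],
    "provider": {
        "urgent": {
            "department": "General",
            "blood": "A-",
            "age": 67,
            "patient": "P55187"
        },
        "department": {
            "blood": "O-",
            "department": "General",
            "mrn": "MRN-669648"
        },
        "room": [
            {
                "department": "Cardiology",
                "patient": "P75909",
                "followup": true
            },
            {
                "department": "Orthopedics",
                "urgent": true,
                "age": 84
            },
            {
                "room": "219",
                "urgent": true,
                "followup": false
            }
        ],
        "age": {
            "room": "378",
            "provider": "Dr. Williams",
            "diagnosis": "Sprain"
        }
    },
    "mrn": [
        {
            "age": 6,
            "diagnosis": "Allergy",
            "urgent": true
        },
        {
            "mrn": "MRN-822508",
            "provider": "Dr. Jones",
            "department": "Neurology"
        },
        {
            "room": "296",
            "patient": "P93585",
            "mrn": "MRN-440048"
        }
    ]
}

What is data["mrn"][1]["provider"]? "Dr. Jones"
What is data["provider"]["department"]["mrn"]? "MRN-669648"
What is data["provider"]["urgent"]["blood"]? "A-"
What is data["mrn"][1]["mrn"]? "MRN-822508"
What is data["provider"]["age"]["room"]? "378"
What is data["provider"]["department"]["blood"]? "O-"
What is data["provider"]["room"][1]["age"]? 84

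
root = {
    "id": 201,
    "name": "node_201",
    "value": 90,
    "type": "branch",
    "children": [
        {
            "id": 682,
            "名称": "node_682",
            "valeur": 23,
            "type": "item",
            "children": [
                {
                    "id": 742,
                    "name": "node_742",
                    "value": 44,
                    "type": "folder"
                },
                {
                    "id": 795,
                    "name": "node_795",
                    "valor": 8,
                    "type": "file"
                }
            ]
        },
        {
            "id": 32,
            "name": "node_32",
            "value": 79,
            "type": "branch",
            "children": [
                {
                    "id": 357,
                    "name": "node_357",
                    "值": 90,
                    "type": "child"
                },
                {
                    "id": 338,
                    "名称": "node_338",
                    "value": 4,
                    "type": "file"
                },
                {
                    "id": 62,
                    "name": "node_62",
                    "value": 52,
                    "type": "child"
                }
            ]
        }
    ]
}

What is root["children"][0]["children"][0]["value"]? 44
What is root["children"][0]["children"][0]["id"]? 742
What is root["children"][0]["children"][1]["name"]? "node_795"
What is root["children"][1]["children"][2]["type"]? "child"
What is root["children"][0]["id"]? 682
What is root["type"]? "branch"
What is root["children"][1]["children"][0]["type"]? "child"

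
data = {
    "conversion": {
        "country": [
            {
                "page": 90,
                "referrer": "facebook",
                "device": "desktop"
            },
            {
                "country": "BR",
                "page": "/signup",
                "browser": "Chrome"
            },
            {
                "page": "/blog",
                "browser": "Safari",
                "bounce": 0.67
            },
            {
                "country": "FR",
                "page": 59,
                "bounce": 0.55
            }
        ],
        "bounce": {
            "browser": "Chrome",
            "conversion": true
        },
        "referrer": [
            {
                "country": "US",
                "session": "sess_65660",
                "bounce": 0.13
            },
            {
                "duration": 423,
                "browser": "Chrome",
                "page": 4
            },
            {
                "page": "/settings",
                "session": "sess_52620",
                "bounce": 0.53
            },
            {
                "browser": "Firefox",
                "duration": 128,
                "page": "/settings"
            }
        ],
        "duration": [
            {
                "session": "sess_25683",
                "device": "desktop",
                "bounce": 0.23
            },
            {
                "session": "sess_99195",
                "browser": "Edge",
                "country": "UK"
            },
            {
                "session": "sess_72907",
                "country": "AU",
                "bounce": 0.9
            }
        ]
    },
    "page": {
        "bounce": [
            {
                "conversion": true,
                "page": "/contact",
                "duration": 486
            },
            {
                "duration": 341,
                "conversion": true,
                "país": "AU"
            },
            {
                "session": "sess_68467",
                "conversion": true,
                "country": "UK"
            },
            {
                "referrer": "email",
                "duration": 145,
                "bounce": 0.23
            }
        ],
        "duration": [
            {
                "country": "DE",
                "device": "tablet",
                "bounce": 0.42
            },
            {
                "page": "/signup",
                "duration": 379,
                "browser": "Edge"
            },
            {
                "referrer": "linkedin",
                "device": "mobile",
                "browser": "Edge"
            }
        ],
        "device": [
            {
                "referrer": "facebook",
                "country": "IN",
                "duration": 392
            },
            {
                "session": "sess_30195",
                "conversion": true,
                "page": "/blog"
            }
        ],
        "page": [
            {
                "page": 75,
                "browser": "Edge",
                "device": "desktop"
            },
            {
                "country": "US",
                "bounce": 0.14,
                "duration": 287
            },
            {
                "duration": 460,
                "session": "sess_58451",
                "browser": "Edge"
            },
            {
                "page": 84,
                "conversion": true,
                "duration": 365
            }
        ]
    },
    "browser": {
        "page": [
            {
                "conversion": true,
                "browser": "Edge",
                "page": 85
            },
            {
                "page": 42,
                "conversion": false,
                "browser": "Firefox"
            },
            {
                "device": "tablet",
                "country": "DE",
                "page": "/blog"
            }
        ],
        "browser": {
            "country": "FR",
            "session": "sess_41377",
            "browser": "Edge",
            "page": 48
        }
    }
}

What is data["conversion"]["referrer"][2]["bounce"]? 0.53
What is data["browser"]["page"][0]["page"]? 85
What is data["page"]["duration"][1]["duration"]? 379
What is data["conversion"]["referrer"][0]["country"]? "US"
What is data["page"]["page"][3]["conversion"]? True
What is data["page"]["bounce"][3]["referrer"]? "email"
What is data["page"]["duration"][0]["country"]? "DE"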